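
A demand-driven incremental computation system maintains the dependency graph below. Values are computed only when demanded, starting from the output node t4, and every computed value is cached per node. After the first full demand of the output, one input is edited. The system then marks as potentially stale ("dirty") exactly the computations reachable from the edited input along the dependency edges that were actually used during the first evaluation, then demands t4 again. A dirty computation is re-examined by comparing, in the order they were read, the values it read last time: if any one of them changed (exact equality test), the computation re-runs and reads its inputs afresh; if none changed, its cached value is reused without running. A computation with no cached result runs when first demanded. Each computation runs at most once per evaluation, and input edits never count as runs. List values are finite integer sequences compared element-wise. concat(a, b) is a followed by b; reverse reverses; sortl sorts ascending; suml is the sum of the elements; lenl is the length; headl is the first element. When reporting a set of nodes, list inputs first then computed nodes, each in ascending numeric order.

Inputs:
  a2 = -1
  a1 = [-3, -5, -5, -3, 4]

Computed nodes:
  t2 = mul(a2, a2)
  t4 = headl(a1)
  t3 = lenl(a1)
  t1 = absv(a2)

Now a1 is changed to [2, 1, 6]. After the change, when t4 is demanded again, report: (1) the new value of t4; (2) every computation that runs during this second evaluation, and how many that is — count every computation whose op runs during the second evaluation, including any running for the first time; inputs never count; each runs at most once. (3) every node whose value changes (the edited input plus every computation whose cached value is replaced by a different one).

New value of t4: 2.
Computations that run: t4 — 1 in total.
Values that change: a1, t4.

First evaluation (everything demanded from the output):
  t4 = headl([-3, -5, -5, -3, 4]) = -3

Propagation after the edit:
  t4: runs — a1 [-3, -5, -5, -3, 4]->[2, 1, 6]; result 2.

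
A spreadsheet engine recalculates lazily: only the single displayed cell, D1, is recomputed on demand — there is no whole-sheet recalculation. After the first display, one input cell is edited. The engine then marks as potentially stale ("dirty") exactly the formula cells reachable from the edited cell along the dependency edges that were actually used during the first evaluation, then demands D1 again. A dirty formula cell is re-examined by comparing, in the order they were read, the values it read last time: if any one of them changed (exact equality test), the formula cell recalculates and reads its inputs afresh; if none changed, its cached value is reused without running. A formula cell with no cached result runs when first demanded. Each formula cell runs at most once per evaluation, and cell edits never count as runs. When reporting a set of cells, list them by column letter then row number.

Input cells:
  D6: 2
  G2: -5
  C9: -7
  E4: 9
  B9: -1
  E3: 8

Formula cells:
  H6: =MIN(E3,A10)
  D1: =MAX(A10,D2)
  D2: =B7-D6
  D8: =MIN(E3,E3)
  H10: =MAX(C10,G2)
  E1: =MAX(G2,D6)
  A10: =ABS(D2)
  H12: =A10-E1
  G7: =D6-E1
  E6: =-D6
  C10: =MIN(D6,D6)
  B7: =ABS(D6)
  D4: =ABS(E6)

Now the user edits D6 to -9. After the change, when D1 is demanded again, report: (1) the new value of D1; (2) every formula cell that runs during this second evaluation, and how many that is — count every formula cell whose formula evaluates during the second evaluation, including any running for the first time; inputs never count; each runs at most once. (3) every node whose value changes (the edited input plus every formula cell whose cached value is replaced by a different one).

New value of D1: 18.
Formula cells that run: A10, B7, D1, D2 — 4 in total.
Values that change: A10, B7, D1, D2, D6.

First evaluation (everything demanded from the output):
  B7 = ABS(2) = 2
  D2 = 2 - 2 = 0
  A10 = ABS(0) = 0
  D1 = MAX(0, 0) = 0

Propagation after the edit:
  B7: runs — D6 2->-9; result 9.
  D2: runs — B7 2->9; D6 2->-9; result 18.
  A10: runs — D2 0->18; result 18.
  D1: runs — A10 0->18; D2 0->18; result 18.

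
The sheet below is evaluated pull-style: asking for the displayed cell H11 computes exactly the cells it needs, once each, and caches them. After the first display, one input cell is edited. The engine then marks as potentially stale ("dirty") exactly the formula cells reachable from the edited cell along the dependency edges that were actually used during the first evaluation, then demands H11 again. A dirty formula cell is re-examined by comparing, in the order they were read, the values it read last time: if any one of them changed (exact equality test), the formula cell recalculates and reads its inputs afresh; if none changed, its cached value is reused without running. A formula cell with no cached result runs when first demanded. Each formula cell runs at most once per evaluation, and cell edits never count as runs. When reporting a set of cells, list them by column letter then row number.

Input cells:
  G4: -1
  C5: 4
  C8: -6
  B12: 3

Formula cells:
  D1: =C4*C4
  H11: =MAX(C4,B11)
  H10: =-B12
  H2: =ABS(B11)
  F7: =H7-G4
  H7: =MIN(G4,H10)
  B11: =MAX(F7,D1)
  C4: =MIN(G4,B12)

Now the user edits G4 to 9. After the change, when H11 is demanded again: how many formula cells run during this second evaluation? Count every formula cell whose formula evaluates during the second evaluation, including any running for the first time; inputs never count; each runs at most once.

First demand of the output computes:
  C4 = MIN(-1, 3) = -1
  D1 = -1 * -1 = 1
  H10 = -(3) = -3
  H7 = MIN(-1, -3) = -3
  F7 = -3 - -1 = -2
  B11 = MAX(-2, 1) = 1
  H11 = MAX(-1, 1) = 1

After the edit, cleaning proceeds:
  C4: a read changed (G4 -1->9) — executes, giving 3.
  D1: a read changed (C4 -1->3; C4 -1->3) — executes, giving 9.
  H7: a read changed (G4 -1->9) — executes, giving -3 — identical to its old value.
  F7: a read changed (G4 -1->9) — executes, giving -12.
  B11: a read changed (F7 -2->-12; D1 1->9) — executes, giving 9.
  H11: a read changed (C4 -1->3; B11 1->9) — executes, giving 9.

6 formula cells run: B11, C4, D1, F7, H7, H11.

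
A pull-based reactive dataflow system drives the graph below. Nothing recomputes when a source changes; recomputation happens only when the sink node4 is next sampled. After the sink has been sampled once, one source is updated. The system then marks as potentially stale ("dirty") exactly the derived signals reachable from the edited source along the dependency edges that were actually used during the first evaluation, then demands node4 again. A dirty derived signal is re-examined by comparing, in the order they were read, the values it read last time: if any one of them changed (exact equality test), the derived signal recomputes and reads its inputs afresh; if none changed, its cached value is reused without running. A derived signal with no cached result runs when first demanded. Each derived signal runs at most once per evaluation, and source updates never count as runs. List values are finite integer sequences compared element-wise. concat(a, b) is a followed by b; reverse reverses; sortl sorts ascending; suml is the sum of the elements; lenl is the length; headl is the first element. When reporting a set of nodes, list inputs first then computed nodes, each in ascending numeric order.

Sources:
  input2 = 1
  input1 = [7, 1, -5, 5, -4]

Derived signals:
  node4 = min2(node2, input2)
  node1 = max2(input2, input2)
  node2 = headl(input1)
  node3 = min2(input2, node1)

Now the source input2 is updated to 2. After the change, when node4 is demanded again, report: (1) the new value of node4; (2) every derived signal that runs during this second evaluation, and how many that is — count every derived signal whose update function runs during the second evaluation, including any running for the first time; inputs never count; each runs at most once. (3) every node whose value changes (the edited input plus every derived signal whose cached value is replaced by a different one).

First evaluation (everything demanded from the output):
  node2 = headl([7, 1, -5, 5, -4]) = 7
  node4 = min2(7, 1) = 1

Propagation after the edit:
  node4: runs — input2 1->2; result 2.

New value of node4: 2.
Derived signals that run: node4 — 1 in total.
Values that change: input2, node4.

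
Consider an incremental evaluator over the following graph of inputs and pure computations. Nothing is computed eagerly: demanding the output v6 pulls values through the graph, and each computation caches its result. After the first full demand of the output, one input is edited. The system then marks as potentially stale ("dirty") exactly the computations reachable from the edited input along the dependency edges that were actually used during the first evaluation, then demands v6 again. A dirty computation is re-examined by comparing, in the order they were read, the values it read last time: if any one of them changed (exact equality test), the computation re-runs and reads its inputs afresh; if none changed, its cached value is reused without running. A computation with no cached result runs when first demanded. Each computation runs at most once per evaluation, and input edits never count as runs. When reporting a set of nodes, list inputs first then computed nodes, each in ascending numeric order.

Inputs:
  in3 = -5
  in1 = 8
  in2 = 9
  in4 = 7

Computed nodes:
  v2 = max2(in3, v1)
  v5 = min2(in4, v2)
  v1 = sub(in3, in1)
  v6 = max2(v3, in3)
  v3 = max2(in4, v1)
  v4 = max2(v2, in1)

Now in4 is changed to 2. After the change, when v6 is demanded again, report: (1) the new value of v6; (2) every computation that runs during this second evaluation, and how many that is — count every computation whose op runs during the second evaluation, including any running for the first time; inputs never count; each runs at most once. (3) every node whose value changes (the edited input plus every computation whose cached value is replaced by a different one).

v6 now evaluates to 2.
Run set: v3, v6 (2 run).
Changed values: in4, v3, v6.

Initial pass — values computed on the first demand:
  v1 = sub(-5, 8) = -13
  v3 = max2(7, -13) = 7
  v6 = max2(7, -5) = 7

Second demand — change propagation:
  v3: re-runs because in4 7->2; new result 2.
  v6: re-runs because v3 7->2; new result 2.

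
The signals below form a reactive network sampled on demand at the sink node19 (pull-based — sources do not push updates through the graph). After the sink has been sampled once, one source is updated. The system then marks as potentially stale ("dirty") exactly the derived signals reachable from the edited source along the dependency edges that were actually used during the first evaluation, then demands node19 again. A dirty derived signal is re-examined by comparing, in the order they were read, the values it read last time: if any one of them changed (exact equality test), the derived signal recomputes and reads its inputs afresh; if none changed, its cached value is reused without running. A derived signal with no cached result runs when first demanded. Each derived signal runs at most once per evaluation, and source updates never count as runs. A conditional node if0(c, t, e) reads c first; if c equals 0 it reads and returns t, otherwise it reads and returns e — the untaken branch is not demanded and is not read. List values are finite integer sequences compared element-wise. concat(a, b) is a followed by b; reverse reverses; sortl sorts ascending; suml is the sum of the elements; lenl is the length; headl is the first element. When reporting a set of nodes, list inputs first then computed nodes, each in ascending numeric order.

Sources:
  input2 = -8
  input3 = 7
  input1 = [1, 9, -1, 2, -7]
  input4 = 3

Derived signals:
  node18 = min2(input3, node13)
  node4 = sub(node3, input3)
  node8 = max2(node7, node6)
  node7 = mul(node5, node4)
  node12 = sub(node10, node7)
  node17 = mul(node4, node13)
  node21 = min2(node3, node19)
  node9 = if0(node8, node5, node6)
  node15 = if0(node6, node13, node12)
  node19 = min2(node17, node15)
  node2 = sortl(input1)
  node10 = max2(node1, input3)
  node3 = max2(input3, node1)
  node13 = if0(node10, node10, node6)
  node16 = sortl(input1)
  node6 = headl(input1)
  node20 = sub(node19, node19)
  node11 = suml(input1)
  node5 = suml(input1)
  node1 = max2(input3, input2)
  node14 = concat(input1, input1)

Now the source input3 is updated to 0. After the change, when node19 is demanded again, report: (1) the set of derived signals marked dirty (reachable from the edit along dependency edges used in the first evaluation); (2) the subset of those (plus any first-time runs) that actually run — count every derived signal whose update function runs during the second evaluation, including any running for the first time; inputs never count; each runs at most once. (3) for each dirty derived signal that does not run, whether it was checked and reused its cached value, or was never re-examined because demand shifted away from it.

Initial pass — values computed on the first demand:
  node1 = max2(7, -8) = 7
  node3 = max2(7, 7) = 7
  node4 = sub(7, 7) = 0
  node5 = suml([1, 9, -1, 2, -7]) = 4
  node6 = headl([1, 9, -1, 2, -7]) = 1
  node7 = mul(4, 0) = 0
  node10 = max2(7, 7) = 7
  node12 = sub(7, 0) = 7
  node13 = if0(node10=7 -> else branch node6) = 1
  node15 = if0(node6=1 -> else branch node12) = 7
  node17 = mul(0, 1) = 0
  node19 = min2(0, 7) = 0

Second demand — change propagation:
  node1: re-runs because input3 7->0; new result 0.
  node3: re-runs because input3 7->0; node1 7->0; new result 0.
  node4: re-runs because node3 7->0; input3 7->0; new result 0 (unchanged).
  node7: re-examined; everything it read last time is the same (node5 unchanged, node4 unchanged) — cache 0 kept, no run.
  node10: re-runs because node1 7->0; input3 7->0; new result 0.
  node12: re-runs because node10 7->0; new result 0.
  node13: re-runs because node10 7->0; new result 0.
  node15: re-runs because node12 7->0; new result 0.
  node17: re-runs because node13 1->0; new result 0 (unchanged).
  node19: re-runs because node15 7->0; new result 0 (unchanged).

The important point: at node7 every value read last time is unchanged, so the dirty flag clears without a run.

Dirty set: node1, node3, node4, node7, node10, node12, node13, node15, node17, node19.
Run set: node1, node3, node4, node10, node12, node13, node15, node17, node19 (9 run).
Re-examined without running (cache reused): node7.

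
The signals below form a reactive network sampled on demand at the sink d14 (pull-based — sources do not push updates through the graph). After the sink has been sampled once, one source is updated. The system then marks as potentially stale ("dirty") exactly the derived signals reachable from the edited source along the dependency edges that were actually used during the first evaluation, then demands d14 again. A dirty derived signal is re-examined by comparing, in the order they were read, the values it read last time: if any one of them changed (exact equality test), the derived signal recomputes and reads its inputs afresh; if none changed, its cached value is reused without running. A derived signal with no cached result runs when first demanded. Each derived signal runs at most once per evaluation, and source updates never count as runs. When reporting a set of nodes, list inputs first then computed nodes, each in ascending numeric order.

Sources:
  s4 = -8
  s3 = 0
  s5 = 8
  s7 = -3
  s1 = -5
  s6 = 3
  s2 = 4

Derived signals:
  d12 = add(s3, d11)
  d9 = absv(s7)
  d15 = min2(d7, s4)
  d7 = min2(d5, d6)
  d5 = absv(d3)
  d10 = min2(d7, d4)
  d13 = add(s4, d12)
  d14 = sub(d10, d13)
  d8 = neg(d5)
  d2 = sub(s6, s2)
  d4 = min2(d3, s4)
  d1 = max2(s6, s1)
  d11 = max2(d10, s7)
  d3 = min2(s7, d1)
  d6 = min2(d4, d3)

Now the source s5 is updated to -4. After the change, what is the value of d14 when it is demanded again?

d14 now evaluates to 3.
The important point: nothing the output needs ever reads s5, so the edit is invisible to it.

Initial pass — values computed on the first demand:
  d1 = max2(3, -5) = 3
  d3 = min2(-3, 3) = -3
  d4 = min2(-3, -8) = -8
  d5 = absv(-3) = 3
  d6 = min2(-8, -3) = -8
  d7 = min2(3, -8) = -8
  d10 = min2(-8, -8) = -8
  d11 = max2(-8, -3) = -3
  d12 = add(0, -3) = -3
  d13 = add(-8, -3) = -11
  d14 = sub(-8, -11) = 3

Second demand — change propagation:
  no demanded computation ever read s5, so the edit dirties nothing and nothing runs.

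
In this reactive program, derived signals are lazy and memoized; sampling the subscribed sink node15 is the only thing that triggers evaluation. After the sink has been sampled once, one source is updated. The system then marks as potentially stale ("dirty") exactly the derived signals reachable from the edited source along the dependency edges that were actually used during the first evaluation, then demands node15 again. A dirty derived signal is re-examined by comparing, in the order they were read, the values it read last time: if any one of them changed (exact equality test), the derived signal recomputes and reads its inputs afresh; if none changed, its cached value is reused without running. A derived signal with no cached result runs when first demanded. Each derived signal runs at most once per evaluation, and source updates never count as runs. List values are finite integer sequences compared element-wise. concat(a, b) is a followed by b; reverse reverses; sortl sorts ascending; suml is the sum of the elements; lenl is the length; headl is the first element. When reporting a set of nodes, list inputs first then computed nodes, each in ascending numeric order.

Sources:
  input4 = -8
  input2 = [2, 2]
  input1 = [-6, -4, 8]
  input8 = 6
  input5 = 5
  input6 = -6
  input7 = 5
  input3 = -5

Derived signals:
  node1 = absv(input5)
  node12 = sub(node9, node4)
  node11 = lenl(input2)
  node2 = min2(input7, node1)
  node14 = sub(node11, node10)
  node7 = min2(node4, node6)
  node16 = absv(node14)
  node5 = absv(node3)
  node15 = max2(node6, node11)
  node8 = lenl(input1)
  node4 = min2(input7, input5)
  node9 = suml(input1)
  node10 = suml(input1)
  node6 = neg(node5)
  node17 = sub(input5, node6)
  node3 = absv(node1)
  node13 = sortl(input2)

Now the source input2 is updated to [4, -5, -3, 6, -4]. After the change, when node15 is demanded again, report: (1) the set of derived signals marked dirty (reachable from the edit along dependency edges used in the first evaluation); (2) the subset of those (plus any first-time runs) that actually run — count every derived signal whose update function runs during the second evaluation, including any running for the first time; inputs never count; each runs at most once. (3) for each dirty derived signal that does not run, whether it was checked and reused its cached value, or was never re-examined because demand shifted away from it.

The edit dirties: node11, node15.
2 derived signals run: node11, node15.
No dirty derived signal escaped a run.

First demand of the output computes:
  node1 = absv(5) = 5
  node3 = absv(5) = 5
  node5 = absv(5) = 5
  node6 = neg(5) = -5
  node11 = lenl([2, 2]) = 2
  node15 = max2(-5, 2) = 2

After the edit, cleaning proceeds:
  node11: a read changed (input2 [2, 2]->[4, -5, -3, 6, -4]) — executes, giving 5.
  node15: a read changed (node11 2->5) — executes, giving 5.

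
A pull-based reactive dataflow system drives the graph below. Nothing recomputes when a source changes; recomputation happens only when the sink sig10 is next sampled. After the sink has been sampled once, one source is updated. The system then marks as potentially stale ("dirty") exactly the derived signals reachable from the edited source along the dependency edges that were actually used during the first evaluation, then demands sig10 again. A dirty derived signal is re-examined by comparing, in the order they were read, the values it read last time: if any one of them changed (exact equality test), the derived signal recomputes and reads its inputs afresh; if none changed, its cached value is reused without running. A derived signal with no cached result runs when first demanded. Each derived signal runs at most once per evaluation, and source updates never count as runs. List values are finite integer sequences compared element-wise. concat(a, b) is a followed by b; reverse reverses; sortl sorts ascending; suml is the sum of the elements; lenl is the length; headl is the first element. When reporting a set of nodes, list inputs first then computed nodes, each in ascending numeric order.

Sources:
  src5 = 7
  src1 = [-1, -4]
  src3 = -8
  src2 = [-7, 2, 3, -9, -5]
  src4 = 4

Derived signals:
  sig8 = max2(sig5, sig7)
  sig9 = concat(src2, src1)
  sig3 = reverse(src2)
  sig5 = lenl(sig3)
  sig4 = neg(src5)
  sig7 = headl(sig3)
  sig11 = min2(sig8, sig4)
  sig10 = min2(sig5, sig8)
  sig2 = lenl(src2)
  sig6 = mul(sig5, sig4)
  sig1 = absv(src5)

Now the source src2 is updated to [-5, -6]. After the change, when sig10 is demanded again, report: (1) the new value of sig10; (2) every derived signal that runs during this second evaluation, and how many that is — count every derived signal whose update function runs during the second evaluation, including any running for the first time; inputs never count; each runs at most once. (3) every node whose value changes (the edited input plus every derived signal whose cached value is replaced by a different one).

New value of sig10: 2.
Derived signals that run: sig3, sig5, sig7, sig8, sig10 — 5 in total.
Values that change: src2, sig3, sig5, sig7, sig8, sig10.

First evaluation (everything demanded from the output):
  sig3 = reverse([-7, 2, 3, -9, -5]) = [-5, -9, 3, 2, -7]
  sig5 = lenl([-5, -9, 3, 2, -7]) = 5
  sig7 = headl([-5, -9, 3, 2, -7]) = -5
  sig8 = max2(5, -5) = 5
  sig10 = min2(5, 5) = 5

Propagation after the edit:
  sig3: runs — src2 [-7, 2, 3, -9, -5]->[-5, -6]; result [-6, -5].
  sig5: runs — sig3 [-5, -9, 3, 2, -7]->[-6, -5]; result 2.
  sig7: runs — sig3 [-5, -9, 3, 2, -7]->[-6, -5]; result -6.
  sig8: runs — sig5 5->2; sig7 -5->-6; result 2.
  sig10: runs — sig5 5->2; sig8 5->2; result 2.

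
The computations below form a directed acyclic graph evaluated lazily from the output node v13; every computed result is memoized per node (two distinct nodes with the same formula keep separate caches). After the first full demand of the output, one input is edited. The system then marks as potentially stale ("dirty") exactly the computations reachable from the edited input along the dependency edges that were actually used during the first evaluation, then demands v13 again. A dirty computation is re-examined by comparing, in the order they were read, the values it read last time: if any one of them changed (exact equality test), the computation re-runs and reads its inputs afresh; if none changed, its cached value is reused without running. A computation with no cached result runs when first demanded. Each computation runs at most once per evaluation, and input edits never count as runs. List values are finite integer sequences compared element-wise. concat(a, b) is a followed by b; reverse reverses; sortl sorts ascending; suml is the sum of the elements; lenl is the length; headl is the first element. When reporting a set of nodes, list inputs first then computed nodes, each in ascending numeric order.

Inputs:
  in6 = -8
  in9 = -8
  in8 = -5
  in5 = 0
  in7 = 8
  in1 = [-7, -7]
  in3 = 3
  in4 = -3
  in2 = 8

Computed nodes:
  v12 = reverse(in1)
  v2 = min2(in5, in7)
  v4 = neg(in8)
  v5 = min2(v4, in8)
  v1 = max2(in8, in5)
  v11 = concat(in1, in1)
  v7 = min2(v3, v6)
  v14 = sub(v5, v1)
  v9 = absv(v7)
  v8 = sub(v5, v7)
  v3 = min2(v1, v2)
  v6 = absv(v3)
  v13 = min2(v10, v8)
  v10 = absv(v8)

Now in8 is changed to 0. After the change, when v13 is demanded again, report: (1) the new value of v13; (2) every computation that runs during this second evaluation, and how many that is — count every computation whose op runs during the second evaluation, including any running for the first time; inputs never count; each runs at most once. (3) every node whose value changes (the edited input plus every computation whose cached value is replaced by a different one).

Demanding v13 again yields 0.
6 computations run: v1, v4, v5, v8, v10, v13.
The nodes whose values change: in8, v4, v5, v8, v10, v13.
Note where the cutoff bites: v3 is checked, finds nothing changed, and keeps its cache.

First demand of the output computes:
  v1 = max2(-5, 0) = 0
  v2 = min2(0, 8) = 0
  v3 = min2(0, 0) = 0
  v4 = neg(-5) = 5
  v5 = min2(5, -5) = -5
  v6 = absv(0) = 0
  v7 = min2(0, 0) = 0
  v8 = sub(-5, 0) = -5
  v10 = absv(-5) = 5
  v13 = min2(5, -5) = -5

After the edit, cleaning proceeds:
  v1: a read changed (in8 -5->0) — executes, giving 0 — identical to its old value.
  v3: dirty, but its reads are unchanged (v1 unchanged, v2 unchanged); cached 0 stands.
  v4: a read changed (in8 -5->0) — executes, giving 0.
  v5: a read changed (v4 5->0; in8 -5->0) — executes, giving 0.
  v6: dirty, but its reads are unchanged (v3 unchanged); cached 0 stands.
  v7: dirty, but its reads are unchanged (v3 unchanged, v6 unchanged); cached 0 stands.
  v8: a read changed (v5 -5->0) — executes, giving 0.
  v10: a read changed (v8 -5->0) — executes, giving 0.
  v13: a read changed (v10 5->0; v8 -5->0) — executes, giving 0.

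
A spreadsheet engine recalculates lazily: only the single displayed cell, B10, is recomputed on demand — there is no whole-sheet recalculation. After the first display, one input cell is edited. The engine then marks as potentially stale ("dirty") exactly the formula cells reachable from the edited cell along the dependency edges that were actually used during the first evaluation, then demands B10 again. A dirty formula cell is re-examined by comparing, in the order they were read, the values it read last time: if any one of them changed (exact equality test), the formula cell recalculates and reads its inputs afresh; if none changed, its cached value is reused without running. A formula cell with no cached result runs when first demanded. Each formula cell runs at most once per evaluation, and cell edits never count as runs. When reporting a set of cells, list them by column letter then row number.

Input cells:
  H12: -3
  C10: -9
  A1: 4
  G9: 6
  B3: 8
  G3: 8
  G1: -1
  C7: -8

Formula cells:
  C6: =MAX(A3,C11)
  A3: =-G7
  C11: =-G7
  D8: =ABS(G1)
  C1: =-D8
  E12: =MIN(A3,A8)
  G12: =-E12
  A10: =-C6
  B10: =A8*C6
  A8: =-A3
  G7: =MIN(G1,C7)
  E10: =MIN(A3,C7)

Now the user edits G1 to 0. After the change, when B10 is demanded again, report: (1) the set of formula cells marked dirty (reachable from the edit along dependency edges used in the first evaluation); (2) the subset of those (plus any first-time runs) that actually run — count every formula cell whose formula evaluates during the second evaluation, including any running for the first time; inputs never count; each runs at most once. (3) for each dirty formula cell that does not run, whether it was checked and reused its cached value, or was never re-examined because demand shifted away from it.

First evaluation (everything demanded from the output):
  G7 = MIN(-1, -8) = -8
  A3 = -(-8) = 8
  A8 = -(8) = -8
  C11 = -(-8) = 8
  C6 = MAX(8, 8) = 8
  B10 = -8 * 8 = -64

Propagation after the edit:
  G7: runs — G1 -1->0; result -8 (same value as before).
  A3: checked — values it read are unchanged (G7 unchanged); reused cached 8 without running.
  A8: checked — values it read are unchanged (A3 unchanged); reused cached -8 without running.
  C11: checked — values it read are unchanged (G7 unchanged); reused cached 8 without running.
  C6: checked — values it read are unchanged (A3 unchanged, C11 unchanged); reused cached 8 without running.
  B10: checked — values it read are unchanged (A8 unchanged, C6 unchanged); reused cached -64 without running.

Key observation: the change is absorbed at G7 — it re-runs but produces the same value, and the output's value is unchanged.

Marked dirty: A3, A8, B10, C6, C11, G7.
Formula cells that run: G7 — 1 in total.
Checked but reused from cache: A3, A8, B10, C6, C11.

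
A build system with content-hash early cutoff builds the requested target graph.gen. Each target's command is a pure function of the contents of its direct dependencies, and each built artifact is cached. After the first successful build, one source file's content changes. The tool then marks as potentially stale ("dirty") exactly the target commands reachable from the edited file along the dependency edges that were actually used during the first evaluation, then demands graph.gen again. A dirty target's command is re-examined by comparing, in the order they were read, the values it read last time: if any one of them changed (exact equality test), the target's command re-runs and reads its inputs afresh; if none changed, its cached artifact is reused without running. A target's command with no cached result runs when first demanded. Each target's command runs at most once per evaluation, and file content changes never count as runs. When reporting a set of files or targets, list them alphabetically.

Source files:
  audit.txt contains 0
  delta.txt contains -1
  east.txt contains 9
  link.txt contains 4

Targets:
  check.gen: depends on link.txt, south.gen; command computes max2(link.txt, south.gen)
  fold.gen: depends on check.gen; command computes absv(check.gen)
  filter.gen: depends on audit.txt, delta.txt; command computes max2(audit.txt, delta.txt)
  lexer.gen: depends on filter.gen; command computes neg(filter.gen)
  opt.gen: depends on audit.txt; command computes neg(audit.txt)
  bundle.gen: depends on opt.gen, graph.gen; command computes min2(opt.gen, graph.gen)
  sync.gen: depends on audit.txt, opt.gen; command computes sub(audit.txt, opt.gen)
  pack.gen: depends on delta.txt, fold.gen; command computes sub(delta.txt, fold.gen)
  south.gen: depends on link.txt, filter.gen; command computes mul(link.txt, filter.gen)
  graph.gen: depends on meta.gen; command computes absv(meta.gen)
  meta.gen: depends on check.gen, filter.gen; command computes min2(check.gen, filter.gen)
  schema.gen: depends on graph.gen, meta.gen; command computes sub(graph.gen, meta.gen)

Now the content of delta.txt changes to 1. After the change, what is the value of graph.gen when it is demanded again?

New value of graph.gen: 1.

First evaluation (everything demanded from the output):
  filter.gen = max2(0, -1) = 0
  south.gen = mul(4, 0) = 0
  check.gen = max2(4, 0) = 4
  meta.gen = min2(4, 0) = 0
  graph.gen = absv(0) = 0

Propagation after the edit:
  filter.gen: runs — delta.txt -1->1; result 1.
  south.gen: runs — filter.gen 0->1; result 4.
  check.gen: runs — south.gen 0->4; result 4 (same value as before).
  meta.gen: runs — filter.gen 0->1; result 1.
  graph.gen: runs — meta.gen 0->1; result 1.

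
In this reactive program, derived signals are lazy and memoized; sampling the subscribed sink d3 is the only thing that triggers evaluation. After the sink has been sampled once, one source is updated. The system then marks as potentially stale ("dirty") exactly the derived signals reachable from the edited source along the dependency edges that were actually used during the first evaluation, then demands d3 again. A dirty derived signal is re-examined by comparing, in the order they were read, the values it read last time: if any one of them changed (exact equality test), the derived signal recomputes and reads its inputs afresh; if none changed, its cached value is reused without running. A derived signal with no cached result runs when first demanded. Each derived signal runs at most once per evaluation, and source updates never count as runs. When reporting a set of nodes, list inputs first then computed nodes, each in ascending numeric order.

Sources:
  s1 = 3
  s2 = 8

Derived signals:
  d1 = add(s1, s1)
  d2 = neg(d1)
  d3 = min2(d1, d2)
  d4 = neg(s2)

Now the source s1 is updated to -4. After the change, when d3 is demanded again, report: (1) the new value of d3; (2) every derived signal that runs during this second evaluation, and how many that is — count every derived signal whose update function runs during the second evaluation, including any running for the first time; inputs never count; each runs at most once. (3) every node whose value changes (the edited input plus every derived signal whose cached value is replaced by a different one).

First demand of the output computes:
  d1 = add(3, 3) = 6
  d2 = neg(6) = -6
  d3 = min2(6, -6) = -6

After the edit, cleaning proceeds:
  d1: a read changed (s1 3->-4; s1 3->-4) — executes, giving -8.
  d2: a read changed (d1 6->-8) — executes, giving 8.
  d3: a read changed (d1 6->-8; d2 -6->8) — executes, giving -8.

Demanding d3 again yields -8.
3 derived signals run: d1, d2, d3.
The nodes whose values change: s1, d1, d2, d3.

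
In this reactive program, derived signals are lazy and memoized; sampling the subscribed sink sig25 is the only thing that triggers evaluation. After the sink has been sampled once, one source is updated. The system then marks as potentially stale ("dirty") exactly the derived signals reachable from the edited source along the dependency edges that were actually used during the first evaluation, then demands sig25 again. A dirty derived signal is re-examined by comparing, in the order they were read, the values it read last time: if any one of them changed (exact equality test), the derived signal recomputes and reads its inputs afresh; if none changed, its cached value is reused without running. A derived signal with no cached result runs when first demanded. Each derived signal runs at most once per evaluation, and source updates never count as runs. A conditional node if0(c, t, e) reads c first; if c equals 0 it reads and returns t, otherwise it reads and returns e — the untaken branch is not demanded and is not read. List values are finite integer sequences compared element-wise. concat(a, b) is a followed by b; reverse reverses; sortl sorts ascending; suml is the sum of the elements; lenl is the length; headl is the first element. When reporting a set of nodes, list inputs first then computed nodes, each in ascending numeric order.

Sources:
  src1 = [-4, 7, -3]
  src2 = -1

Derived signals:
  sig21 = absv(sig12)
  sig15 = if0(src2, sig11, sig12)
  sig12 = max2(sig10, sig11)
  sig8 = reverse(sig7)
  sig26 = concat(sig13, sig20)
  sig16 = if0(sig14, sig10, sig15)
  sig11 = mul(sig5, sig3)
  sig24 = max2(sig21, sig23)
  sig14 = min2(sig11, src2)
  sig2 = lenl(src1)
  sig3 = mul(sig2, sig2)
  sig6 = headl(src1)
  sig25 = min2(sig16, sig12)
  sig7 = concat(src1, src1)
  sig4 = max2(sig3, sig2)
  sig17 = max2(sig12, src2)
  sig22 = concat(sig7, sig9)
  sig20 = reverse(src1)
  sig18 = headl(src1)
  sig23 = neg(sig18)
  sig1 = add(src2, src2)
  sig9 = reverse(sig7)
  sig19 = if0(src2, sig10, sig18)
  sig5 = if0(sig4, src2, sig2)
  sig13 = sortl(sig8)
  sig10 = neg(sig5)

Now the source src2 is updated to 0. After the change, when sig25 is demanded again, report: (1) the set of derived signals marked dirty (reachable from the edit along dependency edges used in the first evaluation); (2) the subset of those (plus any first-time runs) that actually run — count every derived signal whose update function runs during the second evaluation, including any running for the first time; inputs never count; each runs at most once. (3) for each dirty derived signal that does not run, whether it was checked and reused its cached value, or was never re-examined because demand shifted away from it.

The edit dirties: sig14, sig15, sig16, sig25.
3 derived signals run: sig14, sig16, sig25.
Unvisited dirty nodes (no longer demanded): sig15.
Note the branch switch — demand abandons sig15, which is never re-examined.

First demand of the output computes:
  sig2 = lenl([-4, 7, -3]) = 3
  sig3 = mul(3, 3) = 9
  sig4 = max2(9, 3) = 9
  sig5 = if0(sig4=9 -> else branch sig2) = 3
  sig10 = neg(3) = -3
  sig11 = mul(3, 9) = 27
  sig12 = max2(-3, 27) = 27
  sig14 = min2(27, -1) = -1
  sig15 = if0(src2=-1 -> else branch sig12) = 27
  sig16 = if0(sig14=-1 -> else branch sig15) = 27
  sig25 = min2(27, 27) = 27

After the edit, cleaning proceeds:
  sig14: a read changed (src2 -1->0) — executes, giving 0.
  sig15: stays stale; no demand reaches it after the flip.
  sig16: a read changed (sig14 -1->0) — executes, giving -3.
  sig25: a read changed (sig16 27->-3) — executes, giving -3.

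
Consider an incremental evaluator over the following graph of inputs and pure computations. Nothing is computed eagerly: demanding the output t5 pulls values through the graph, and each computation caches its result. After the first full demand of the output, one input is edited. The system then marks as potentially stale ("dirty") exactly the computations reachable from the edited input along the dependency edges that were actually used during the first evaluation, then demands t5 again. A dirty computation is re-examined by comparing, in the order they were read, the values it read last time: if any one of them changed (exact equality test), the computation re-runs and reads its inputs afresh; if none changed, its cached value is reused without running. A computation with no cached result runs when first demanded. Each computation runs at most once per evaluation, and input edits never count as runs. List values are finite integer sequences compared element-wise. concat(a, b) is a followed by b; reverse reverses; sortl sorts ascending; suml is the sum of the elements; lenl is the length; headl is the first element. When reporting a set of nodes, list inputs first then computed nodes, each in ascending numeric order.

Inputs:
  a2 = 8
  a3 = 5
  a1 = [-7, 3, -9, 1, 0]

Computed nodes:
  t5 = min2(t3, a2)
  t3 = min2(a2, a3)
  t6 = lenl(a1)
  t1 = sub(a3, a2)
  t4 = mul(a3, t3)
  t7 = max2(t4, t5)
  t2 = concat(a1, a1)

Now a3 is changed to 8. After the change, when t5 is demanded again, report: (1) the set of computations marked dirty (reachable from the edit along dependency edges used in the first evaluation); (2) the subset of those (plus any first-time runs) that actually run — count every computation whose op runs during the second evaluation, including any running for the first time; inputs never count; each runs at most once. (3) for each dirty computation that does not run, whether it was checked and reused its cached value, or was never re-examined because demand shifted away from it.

Dirty set: t3, t5.
Run set: t3, t5 (2 run).
All dirty computations ended up running.

Initial pass — values computed on the first demand:
  t3 = min2(8, 5) = 5
  t5 = min2(5, 8) = 5

Second demand — change propagation:
  t3: re-runs because a3 5->8; new result 8.
  t5: re-runs because t3 5->8; new result 8.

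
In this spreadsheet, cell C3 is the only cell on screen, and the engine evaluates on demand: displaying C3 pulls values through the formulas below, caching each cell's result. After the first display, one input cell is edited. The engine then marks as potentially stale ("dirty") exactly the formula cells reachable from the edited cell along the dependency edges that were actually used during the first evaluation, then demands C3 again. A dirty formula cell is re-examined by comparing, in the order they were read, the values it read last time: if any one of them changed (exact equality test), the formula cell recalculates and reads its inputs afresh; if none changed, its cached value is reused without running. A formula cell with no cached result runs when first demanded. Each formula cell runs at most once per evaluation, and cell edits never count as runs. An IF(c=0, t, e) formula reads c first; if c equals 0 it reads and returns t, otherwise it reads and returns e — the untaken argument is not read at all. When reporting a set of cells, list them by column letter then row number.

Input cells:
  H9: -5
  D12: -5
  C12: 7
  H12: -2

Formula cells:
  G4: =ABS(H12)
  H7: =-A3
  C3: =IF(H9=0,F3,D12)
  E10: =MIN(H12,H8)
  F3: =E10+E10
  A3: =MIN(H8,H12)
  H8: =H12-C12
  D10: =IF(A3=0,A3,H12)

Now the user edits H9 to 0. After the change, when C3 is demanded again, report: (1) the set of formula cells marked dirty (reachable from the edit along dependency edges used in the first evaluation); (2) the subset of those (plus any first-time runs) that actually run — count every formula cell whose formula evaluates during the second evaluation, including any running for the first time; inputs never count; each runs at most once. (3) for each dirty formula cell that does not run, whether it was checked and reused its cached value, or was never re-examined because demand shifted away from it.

Initial pass — values computed on the first demand:
  C3 = IF(H9=0: H9=-5 -> else branch D12) = -5

Second demand — change propagation:
  H8: newly demanded (no cache) — executes and yields -9.
  E10: newly demanded (no cache) — executes and yields -9.
  F3: newly demanded (no cache) — executes and yields -18.
  C3: re-runs because H9 -5->0; new result -18.

The important point: the flipped condition pulls in fresh nodes; E10, F3, H8 run for the first time.

Dirty set: C3.
Run set: C3, E10, F3, H8 (4 run).
All dirty formula cells ended up running.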